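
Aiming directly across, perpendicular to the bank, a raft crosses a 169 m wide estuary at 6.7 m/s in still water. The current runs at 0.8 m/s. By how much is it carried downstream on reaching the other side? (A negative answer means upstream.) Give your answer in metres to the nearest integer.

Perpendicular speed = 6.700 m/s; crossing time = 169 / 6.700 = 25.224 s.
Net downstream speed = 0.800 m/s.
Drift = 0.800 × 25.224 = 20.179 m (downstream).

20 m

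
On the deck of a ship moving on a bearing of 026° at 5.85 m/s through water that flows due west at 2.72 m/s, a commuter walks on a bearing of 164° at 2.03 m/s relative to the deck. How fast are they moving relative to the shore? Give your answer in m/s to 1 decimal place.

In east/north components (m/s): commuter relative to ship = (0.560, -1.951); ship relative to water = (2.564, 5.258); water relative to ground = (-2.720, 0.000).
Sum = (0.404, 3.307) m/s.
Speed = |(0.404, 3.307)| = 3.331 m/s.

3.3 m/s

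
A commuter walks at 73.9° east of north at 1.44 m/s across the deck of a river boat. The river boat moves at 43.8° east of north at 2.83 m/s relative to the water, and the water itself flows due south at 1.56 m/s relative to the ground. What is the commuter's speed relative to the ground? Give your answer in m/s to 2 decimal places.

3.46 m/s

In east/north components (m/s): commuter relative to river boat = (1.384, 0.399); river boat relative to water = (1.959, 2.043); water relative to ground = (0.000, -1.560).
Sum = (3.342, 0.882) m/s.
Speed = |(3.342, 0.882)| = 3.457 m/s.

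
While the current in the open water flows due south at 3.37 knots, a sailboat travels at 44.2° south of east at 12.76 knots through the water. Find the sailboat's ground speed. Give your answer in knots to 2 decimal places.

Taking east as x and north as y: velocity relative to the water = (9.148, -8.896) knots; the water relative to ground = (0.000, -3.370) knots.
Velocity relative to ground = (9.148, -8.896) + (0.000, -3.370) = (9.148, -12.266) knots.
Speed = |(9.148, -12.266)| = 15.301 knots.

15.30 knots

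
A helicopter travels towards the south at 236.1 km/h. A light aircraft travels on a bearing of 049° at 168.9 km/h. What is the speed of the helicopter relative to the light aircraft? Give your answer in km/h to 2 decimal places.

369.59 km/h

Taking east as x and north as y: helicopter velocity = (0.000, -236.100) km/h; light aircraft velocity = (127.470, 110.808) km/h.
Velocity of helicopter relative to light aircraft = (0.000, -236.100) − (127.470, 110.808) = (-127.470, -346.908) km/h.
Magnitude = |(-127.470, -346.908)| = 369.586 km/h.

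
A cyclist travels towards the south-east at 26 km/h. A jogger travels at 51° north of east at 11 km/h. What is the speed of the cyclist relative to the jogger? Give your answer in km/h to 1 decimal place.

Taking east as x and north as y: cyclist velocity = (18.385, -18.385) km/h; jogger velocity = (6.923, 8.549) km/h.
Velocity of cyclist relative to jogger = (18.385, -18.385) − (6.923, 8.549) = (11.462, -26.933) km/h.
Magnitude = |(11.462, -26.933)| = 29.271 km/h.

29.3 km/h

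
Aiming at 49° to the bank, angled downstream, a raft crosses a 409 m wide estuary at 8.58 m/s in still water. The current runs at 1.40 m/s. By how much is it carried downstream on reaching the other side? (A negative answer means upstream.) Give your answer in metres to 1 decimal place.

Perpendicular speed = 6.475 m/s; crossing time = 409 / 6.475 = 63.162 s.
Net downstream speed = 7.029 m/s.
Drift = 7.029 × 63.162 = 443.965 m (downstream).

444.0 m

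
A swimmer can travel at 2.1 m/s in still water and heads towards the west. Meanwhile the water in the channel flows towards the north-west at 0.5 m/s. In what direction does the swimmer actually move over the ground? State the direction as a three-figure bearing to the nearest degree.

Taking east as x and north as y: velocity relative to the water = (-2.100, 0.000) m/s; the water relative to ground = (-0.354, 0.354) m/s.
Velocity relative to ground = (-2.100, 0.000) + (-0.354, 0.354) = (-2.454, 0.354) m/s.
Bearing = atan2(-2.45, 0.35) = 278.20° clockwise from north.

278°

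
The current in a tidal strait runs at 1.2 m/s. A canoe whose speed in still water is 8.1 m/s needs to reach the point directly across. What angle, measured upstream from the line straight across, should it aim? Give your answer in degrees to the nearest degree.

9°

To cancel the current, the upstream component of the canoe's velocity must equal the flow: 8.1 sin θ = 1.2.
sin θ = 1.2 / 8.1 = 0.1481.
θ = arcsin(0.1481) = 8.520°.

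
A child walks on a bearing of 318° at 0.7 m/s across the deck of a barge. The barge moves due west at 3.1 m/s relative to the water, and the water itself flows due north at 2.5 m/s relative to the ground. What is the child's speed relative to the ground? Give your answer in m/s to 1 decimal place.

4.7 m/s

In east/north components (m/s): child relative to barge = (-0.468, 0.520); barge relative to water = (-3.100, 0.000); water relative to ground = (0.000, 2.500).
Sum = (-3.568, 3.020) m/s.
Speed = |(-3.568, 3.020)| = 4.675 m/s.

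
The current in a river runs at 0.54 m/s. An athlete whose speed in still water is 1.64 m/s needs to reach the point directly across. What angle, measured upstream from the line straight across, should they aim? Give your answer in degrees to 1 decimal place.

To cancel the current, the upstream component of the athlete's velocity must equal the flow: 1.64 sin θ = 0.54.
sin θ = 0.54 / 1.64 = 0.3293.
θ = arcsin(0.3293) = 19.224°.

19.2°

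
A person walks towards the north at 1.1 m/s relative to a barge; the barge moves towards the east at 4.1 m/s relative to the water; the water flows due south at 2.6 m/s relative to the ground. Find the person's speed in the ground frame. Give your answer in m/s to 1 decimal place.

In east/north components (m/s): person relative to barge = (0.000, 1.100); barge relative to water = (4.100, 0.000); water relative to ground = (0.000, -2.600).
Sum = (4.100, -1.500) m/s.
Speed = |(4.100, -1.500)| = 4.366 m/s.

4.4 m/s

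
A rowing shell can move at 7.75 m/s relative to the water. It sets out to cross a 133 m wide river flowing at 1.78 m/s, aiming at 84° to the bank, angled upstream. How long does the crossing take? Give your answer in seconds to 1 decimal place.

The component of the rowing shell's velocity perpendicular to the bank is 7.75 × sin 84° = 7.708 m/s.
Only the cross-stream component determines the crossing time; the current contributes nothing perpendicular to the bank.
Time = 133 / 7.708 = 17.256 s.

17.3 s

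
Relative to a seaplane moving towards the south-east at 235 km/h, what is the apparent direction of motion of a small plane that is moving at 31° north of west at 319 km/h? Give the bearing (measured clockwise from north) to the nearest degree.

Taking east as x and north as y: small plane velocity = (-273.436, 164.297) km/h; seaplane velocity = (166.170, -166.170) km/h.
Velocity of small plane relative to seaplane = (-273.436, 164.297) − (166.170, -166.170) = (-439.606, 330.467) km/h.
Bearing = atan2(-439.61, 330.47) = 306.93° clockwise from north.

307°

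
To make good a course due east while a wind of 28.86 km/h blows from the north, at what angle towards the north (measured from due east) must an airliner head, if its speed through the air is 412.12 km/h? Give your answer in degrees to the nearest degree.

The wind pushes perpendicular to the desired track; the heading must have a component into the wind equal to 28.86 km/h: 412.12 sin θ = 28.86.
sin θ = 0.0700, so θ = 4.016°.

4°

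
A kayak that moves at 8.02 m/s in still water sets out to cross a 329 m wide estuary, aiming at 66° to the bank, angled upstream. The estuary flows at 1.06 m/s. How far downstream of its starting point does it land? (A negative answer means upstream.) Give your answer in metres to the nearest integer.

Perpendicular speed = 7.327 m/s; crossing time = 329 / 7.327 = 44.905 s.
Net downstream speed = -2.202 m/s.
Drift = -2.202 × 44.905 = -98.881 m (upstream).

-99 m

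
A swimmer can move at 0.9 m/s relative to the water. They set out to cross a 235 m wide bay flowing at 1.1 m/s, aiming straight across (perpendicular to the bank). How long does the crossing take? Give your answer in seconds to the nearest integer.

261 s

The component of the swimmer's velocity perpendicular to the bank is 0.9 m/s.
The current is parallel to the bank, so it does not affect the crossing time.
Time = 235 / 0.900 = 261.111 s.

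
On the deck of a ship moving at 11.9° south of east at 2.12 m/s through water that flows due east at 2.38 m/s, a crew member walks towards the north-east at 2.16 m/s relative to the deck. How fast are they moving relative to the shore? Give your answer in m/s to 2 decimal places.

In east/north components (m/s): crew member relative to ship = (1.527, 1.527); ship relative to water = (2.074, -0.437); water relative to ground = (2.380, 0.000).
Sum = (5.982, 1.090) m/s.
Speed = |(5.982, 1.090)| = 6.080 m/s.

6.08 m/s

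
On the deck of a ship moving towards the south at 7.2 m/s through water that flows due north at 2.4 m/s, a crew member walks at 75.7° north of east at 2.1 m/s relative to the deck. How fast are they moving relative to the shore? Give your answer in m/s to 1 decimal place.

2.8 m/s

In east/north components (m/s): crew member relative to ship = (0.519, 2.035); ship relative to water = (0.000, -7.200); water relative to ground = (0.000, 2.400).
Sum = (0.519, -2.765) m/s.
Speed = |(0.519, -2.765)| = 2.813 m/s.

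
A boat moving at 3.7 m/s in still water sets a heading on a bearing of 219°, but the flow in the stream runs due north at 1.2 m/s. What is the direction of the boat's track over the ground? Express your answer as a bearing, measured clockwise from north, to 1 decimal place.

234.3°

Taking east as x and north as y: velocity relative to the water = (-2.328, -2.875) m/s; the water relative to ground = (0.000, 1.200) m/s.
Velocity relative to ground = (-2.328, -2.875) + (0.000, 1.200) = (-2.328, -1.675) m/s.
Bearing = atan2(-2.33, -1.68) = 234.26° clockwise from north.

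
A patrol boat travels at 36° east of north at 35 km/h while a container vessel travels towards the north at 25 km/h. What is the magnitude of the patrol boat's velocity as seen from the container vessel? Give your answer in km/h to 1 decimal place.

Taking east as x and north as y: patrol boat velocity = (20.572, 28.316) km/h; container vessel velocity = (0.000, 25.000) km/h.
Velocity of patrol boat relative to container vessel = (20.572, 28.316) − (0.000, 25.000) = (20.572, 3.316) km/h.
Magnitude = |(20.572, 3.316)| = 20.838 km/h.

20.8 km/h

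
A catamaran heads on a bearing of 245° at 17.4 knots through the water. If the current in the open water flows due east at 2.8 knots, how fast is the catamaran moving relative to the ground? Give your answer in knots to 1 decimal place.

Taking east as x and north as y: velocity relative to the water = (-15.770, -7.354) knots; the water relative to ground = (2.800, 0.000) knots.
Velocity relative to ground = (-15.770, -7.354) + (2.800, 0.000) = (-12.970, -7.354) knots.
Speed = |(-12.970, -7.354)| = 14.909 knots.

14.9 knots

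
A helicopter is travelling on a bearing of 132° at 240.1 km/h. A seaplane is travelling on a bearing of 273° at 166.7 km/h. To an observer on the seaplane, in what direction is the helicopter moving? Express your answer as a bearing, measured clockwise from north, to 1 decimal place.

116.2°

Taking east as x and north as y: helicopter velocity = (178.429, -160.658) km/h; seaplane velocity = (-166.472, 8.724) km/h.
Velocity of helicopter relative to seaplane = (178.429, -160.658) − (-166.472, 8.724) = (344.901, -169.383) km/h.
Bearing = atan2(344.90, -169.38) = 116.16° clockwise from north.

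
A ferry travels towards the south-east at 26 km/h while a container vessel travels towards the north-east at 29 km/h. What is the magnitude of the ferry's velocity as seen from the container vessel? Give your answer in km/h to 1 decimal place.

Taking east as x and north as y: ferry velocity = (18.385, -18.385) km/h; container vessel velocity = (20.506, 20.506) km/h.
Velocity of ferry relative to container vessel = (18.385, -18.385) − (20.506, 20.506) = (-2.121, -38.891) km/h.
Magnitude = |(-2.121, -38.891)| = 38.949 km/h.

38.9 km/h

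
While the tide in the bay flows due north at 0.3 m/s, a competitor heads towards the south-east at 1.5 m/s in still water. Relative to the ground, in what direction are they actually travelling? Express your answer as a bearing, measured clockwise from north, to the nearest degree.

126°

Taking east as x and north as y: velocity relative to the water = (1.061, -1.061) m/s; the water relative to ground = (0.000, 0.300) m/s.
Velocity relative to ground = (1.061, -1.061) + (0.000, 0.300) = (1.061, -0.761) m/s.
Bearing = atan2(1.06, -0.76) = 125.65° clockwise from north.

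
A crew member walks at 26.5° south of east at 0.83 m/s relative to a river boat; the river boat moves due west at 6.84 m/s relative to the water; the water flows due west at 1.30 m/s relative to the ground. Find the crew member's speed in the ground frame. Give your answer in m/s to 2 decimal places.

In east/north components (m/s): crew member relative to river boat = (0.743, -0.370); river boat relative to water = (-6.840, 0.000); water relative to ground = (-1.300, 0.000).
Sum = (-7.397, -0.370) m/s.
Speed = |(-7.397, -0.370)| = 7.406 m/s.

7.41 m/s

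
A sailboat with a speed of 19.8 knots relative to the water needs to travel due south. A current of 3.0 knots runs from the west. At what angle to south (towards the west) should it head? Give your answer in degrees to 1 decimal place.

8.7°

The current pushes perpendicular to the desired track; the heading must have a component into the current equal to 3.0 knots: 19.8 sin θ = 3.0.
sin θ = 0.1515, so θ = 8.715°.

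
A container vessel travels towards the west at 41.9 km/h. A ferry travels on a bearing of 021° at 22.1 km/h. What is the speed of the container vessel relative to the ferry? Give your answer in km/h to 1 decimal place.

Taking east as x and north as y: container vessel velocity = (-41.900, 0.000) km/h; ferry velocity = (7.920, 20.632) km/h.
Velocity of container vessel relative to ferry = (-41.900, 0.000) − (7.920, 20.632) = (-49.820, -20.632) km/h.
Magnitude = |(-49.820, -20.632)| = 53.923 km/h.

53.9 km/h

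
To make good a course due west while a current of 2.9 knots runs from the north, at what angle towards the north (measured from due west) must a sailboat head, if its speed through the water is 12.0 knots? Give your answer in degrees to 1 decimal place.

14.0°

The current pushes perpendicular to the desired track; the heading must have a component into the current equal to 2.9 knots: 12.0 sin θ = 2.9.
sin θ = 0.2417, so θ = 13.985°.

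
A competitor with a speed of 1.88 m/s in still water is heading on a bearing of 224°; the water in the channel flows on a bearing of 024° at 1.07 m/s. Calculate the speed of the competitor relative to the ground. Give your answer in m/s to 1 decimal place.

0.9 m/s

Taking east as x and north as y: velocity relative to the water = (-1.306, -1.352) m/s; the water relative to ground = (0.435, 0.977) m/s.
Velocity relative to ground = (-1.306, -1.352) + (0.435, 0.977) = (-0.871, -0.375) m/s.
Speed = |(-0.871, -0.375)| = 0.948 m/s.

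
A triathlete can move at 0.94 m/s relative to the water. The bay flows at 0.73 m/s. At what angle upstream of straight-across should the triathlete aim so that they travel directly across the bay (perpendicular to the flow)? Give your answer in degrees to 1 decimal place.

To cancel the current, the upstream component of the triathlete's velocity must equal the flow: 0.94 sin θ = 0.73.
sin θ = 0.73 / 0.94 = 0.7766.
θ = arcsin(0.7766) = 50.950°.

50.9°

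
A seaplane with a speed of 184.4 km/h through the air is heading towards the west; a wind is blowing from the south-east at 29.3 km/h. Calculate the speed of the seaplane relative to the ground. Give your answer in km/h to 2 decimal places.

Taking east as x and north as y: velocity relative to the air = (-184.400, 0.000) km/h; the air relative to ground = (-20.718, 20.718) km/h.
Velocity relative to ground = (-184.400, 0.000) + (-20.718, 20.718) = (-205.118, 20.718) km/h.
Speed = |(-205.118, 20.718)| = 206.162 km/h.

206.16 km/h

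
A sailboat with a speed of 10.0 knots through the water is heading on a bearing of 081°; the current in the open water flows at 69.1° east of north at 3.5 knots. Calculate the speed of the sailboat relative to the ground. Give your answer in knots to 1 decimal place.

Taking east as x and north as y: velocity relative to the water = (9.877, 1.564) knots; the water relative to ground = (3.270, 1.249) knots.
Velocity relative to ground = (9.877, 1.564) + (3.270, 1.249) = (13.147, 2.813) knots.
Speed = |(13.147, 2.813)| = 13.444 knots.

13.4 knots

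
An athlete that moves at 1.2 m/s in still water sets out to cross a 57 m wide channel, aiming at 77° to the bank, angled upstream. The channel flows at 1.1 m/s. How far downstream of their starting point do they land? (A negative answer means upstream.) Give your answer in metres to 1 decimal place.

Perpendicular speed = 1.169 m/s; crossing time = 57 / 1.169 = 48.749 s.
Net downstream speed = 0.830 m/s.
Drift = 0.830 × 48.749 = 40.465 m (downstream).

40.5 m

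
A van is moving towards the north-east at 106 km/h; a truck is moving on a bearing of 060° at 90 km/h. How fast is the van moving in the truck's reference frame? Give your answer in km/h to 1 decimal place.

Taking east as x and north as y: van velocity = (74.953, 74.953) km/h; truck velocity = (77.942, 45.000) km/h.
Velocity of van relative to truck = (74.953, 74.953) − (77.942, 45.000) = (-2.989, 29.953) km/h.
Magnitude = |(-2.989, 29.953)| = 30.102 km/h.

30.1 km/h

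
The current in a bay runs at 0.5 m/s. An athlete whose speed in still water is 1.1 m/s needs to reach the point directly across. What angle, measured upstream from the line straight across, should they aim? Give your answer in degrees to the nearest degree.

To cancel the current, the upstream component of the athlete's velocity must equal the flow: 1.1 sin θ = 0.5.
sin θ = 0.5 / 1.1 = 0.4545.
θ = arcsin(0.4545) = 27.036°.

27°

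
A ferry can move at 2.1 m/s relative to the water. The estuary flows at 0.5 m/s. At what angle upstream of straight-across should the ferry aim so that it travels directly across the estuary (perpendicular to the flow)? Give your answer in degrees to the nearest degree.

To cancel the current, the upstream component of the ferry's velocity must equal the flow: 2.1 sin θ = 0.5.
sin θ = 0.5 / 2.1 = 0.2381.
θ = arcsin(0.2381) = 13.774°.

14°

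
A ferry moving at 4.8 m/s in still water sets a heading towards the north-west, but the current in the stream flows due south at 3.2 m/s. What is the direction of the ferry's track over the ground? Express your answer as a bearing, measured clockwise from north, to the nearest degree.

273°

Taking east as x and north as y: velocity relative to the water = (-3.394, 3.394) m/s; the water relative to ground = (0.000, -3.200) m/s.
Velocity relative to ground = (-3.394, 3.394) + (0.000, -3.200) = (-3.394, 0.194) m/s.
Bearing = atan2(-3.39, 0.19) = 273.27° clockwise from north.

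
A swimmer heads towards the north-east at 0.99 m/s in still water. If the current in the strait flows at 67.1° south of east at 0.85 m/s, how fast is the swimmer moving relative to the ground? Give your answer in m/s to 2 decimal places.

Taking east as x and north as y: velocity relative to the water = (0.700, 0.700) m/s; the water relative to ground = (0.331, -0.783) m/s.
Velocity relative to ground = (0.700, 0.700) + (0.331, -0.783) = (1.031, -0.083) m/s.
Speed = |(1.031, -0.083)| = 1.034 m/s.

1.03 m/s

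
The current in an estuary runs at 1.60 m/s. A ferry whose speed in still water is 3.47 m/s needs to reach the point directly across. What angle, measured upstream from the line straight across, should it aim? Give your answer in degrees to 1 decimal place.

27.5°

To cancel the current, the upstream component of the ferry's velocity must equal the flow: 3.47 sin θ = 1.60.
sin θ = 1.60 / 3.47 = 0.4611.
θ = arcsin(0.4611) = 27.458°.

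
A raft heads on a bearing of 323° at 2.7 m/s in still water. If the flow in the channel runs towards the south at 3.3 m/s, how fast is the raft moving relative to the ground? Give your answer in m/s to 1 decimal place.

Taking east as x and north as y: velocity relative to the water = (-1.625, 2.156) m/s; the water relative to ground = (0.000, -3.300) m/s.
Velocity relative to ground = (-1.625, 2.156) + (0.000, -3.300) = (-1.625, -1.144) m/s.
Speed = |(-1.625, -1.144)| = 1.987 m/s.

2.0 m/s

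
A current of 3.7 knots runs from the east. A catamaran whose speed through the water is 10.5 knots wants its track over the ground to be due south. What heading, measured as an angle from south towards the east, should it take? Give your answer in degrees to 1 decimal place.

20.6°

The current pushes perpendicular to the desired track; the heading must have a component into the current equal to 3.7 knots: 10.5 sin θ = 3.7.
sin θ = 0.3524, so θ = 20.633°.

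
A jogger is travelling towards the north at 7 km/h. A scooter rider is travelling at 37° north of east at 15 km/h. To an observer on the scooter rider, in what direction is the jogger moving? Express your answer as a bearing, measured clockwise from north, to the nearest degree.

260°

Taking east as x and north as y: jogger velocity = (0.000, 7.000) km/h; scooter rider velocity = (11.980, 9.027) km/h.
Velocity of jogger relative to scooter rider = (0.000, 7.000) − (11.980, 9.027) = (-11.980, -2.027) km/h.
Bearing = atan2(-11.98, -2.03) = 260.40° clockwise from north.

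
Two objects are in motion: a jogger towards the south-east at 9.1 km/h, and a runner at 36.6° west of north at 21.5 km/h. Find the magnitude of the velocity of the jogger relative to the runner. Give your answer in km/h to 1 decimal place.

30.5 km/h

Taking east as x and north as y: jogger velocity = (6.435, -6.435) km/h; runner velocity = (-12.819, 17.261) km/h.
Velocity of jogger relative to runner = (6.435, -6.435) − (-12.819, 17.261) = (19.254, -23.695) km/h.
Magnitude = |(19.254, -23.695)| = 30.531 km/h.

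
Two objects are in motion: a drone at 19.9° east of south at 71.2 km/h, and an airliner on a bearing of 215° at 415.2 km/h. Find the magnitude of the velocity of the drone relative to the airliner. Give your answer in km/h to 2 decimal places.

Taking east as x and north as y: drone velocity = (24.235, -66.949) km/h; airliner velocity = (-238.149, -340.112) km/h.
Velocity of drone relative to airliner = (24.235, -66.949) − (-238.149, -340.112) = (262.384, 273.163) km/h.
Magnitude = |(262.384, 273.163)| = 378.766 km/h.

378.77 km/h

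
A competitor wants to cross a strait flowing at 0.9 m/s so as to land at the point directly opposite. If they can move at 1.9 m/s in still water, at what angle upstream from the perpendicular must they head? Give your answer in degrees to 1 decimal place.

28.3°

To cancel the current, the upstream component of the competitor's velocity must equal the flow: 1.9 sin θ = 0.9.
sin θ = 0.9 / 1.9 = 0.4737.
θ = arcsin(0.4737) = 28.274°.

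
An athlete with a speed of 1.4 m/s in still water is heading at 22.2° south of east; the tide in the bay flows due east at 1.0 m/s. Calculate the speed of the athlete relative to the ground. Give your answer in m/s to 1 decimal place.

2.4 m/s

Taking east as x and north as y: velocity relative to the water = (1.296, -0.529) m/s; the water relative to ground = (1.000, 0.000) m/s.
Velocity relative to ground = (1.296, -0.529) + (1.000, 0.000) = (2.296, -0.529) m/s.
Speed = |(2.296, -0.529)| = 2.356 m/s.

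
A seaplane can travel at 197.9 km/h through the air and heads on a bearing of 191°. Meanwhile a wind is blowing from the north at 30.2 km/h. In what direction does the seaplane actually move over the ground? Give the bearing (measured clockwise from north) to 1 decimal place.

189.5°

Taking east as x and north as y: velocity relative to the air = (-37.761, -194.264) km/h; the air relative to ground = (0.000, -30.200) km/h.
Velocity relative to ground = (-37.761, -194.264) + (0.000, -30.200) = (-37.761, -224.464) km/h.
Bearing = atan2(-37.76, -224.46) = 189.55° clockwise from north.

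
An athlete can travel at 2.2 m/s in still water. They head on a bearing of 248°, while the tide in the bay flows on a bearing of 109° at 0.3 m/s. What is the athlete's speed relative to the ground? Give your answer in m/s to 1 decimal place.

2.0 m/s

Taking east as x and north as y: velocity relative to the water = (-2.040, -0.824) m/s; the water relative to ground = (0.284, -0.098) m/s.
Velocity relative to ground = (-2.040, -0.824) + (0.284, -0.098) = (-1.756, -0.922) m/s.
Speed = |(-1.756, -0.922)| = 1.983 m/s.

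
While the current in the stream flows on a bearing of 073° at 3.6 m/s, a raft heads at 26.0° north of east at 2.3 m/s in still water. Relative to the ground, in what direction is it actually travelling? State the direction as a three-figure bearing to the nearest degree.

069°

Taking east as x and north as y: velocity relative to the water = (2.067, 1.008) m/s; the water relative to ground = (3.443, 1.053) m/s.
Velocity relative to ground = (2.067, 1.008) + (3.443, 1.053) = (5.510, 2.061) m/s.
Bearing = atan2(5.51, 2.06) = 69.49° clockwise from north.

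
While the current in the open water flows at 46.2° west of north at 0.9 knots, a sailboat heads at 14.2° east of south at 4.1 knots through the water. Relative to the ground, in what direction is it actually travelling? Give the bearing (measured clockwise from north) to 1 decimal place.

Taking east as x and north as y: velocity relative to the water = (1.006, -3.975) knots; the water relative to ground = (-0.650, 0.623) knots.
Velocity relative to ground = (1.006, -3.975) + (-0.650, 0.623) = (0.356, -3.352) knots.
Bearing = atan2(0.36, -3.35) = 173.93° clockwise from north.

173.9°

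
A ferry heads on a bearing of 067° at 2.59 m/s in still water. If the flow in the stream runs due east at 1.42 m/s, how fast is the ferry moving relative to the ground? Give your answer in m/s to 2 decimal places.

Taking east as x and north as y: velocity relative to the water = (2.384, 1.012) m/s; the water relative to ground = (1.420, 0.000) m/s.
Velocity relative to ground = (2.384, 1.012) + (1.420, 0.000) = (3.804, 1.012) m/s.
Speed = |(3.804, 1.012)| = 3.936 m/s.

3.94 m/s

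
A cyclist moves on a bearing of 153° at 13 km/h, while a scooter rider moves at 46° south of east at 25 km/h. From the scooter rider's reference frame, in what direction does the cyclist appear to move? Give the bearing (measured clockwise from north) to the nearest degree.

299°

Taking east as x and north as y: cyclist velocity = (5.902, -11.583) km/h; scooter rider velocity = (17.366, -17.983) km/h.
Velocity of cyclist relative to scooter rider = (5.902, -11.583) − (17.366, -17.983) = (-11.465, 6.400) km/h.
Bearing = atan2(-11.46, 6.40) = 299.17° clockwise from north.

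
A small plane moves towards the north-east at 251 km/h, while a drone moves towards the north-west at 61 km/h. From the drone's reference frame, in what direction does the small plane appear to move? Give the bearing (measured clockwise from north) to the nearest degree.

Taking east as x and north as y: small plane velocity = (177.484, 177.484) km/h; drone velocity = (-43.134, 43.134) km/h.
Velocity of small plane relative to drone = (177.484, 177.484) − (-43.134, 43.134) = (220.617, 134.350) km/h.
Bearing = atan2(220.62, 134.35) = 58.66° clockwise from north.

059°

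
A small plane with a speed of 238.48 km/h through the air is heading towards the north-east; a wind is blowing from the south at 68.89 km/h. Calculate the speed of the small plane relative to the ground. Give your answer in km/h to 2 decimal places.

291.29 km/h

Taking east as x and north as y: velocity relative to the air = (168.631, 168.631) km/h; the air relative to ground = (0.000, 68.890) km/h.
Velocity relative to ground = (168.631, 168.631) + (0.000, 68.890) = (168.631, 237.521) km/h.
Speed = |(168.631, 237.521)| = 291.295 km/h.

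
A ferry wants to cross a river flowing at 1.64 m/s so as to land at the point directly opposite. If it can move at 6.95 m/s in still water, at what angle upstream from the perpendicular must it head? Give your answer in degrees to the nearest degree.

14°

To cancel the current, the upstream component of the ferry's velocity must equal the flow: 6.95 sin θ = 1.64.
sin θ = 1.64 / 6.95 = 0.2360.
θ = arcsin(0.2360) = 13.649°.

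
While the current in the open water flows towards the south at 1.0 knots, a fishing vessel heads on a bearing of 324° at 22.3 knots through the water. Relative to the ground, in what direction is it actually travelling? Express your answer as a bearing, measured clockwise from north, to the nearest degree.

Taking east as x and north as y: velocity relative to the water = (-13.108, 18.041) knots; the water relative to ground = (0.000, -1.000) knots.
Velocity relative to ground = (-13.108, 18.041) + (0.000, -1.000) = (-13.108, 17.041) knots.
Bearing = atan2(-13.11, 17.04) = 322.43° clockwise from north.

322°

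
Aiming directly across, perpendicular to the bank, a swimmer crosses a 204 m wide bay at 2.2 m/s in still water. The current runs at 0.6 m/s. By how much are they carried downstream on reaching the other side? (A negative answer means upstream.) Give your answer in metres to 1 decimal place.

55.6 m

Perpendicular speed = 2.200 m/s; crossing time = 204 / 2.200 = 92.727 s.
Net downstream speed = 0.600 m/s.
Drift = 0.600 × 92.727 = 55.636 m (downstream).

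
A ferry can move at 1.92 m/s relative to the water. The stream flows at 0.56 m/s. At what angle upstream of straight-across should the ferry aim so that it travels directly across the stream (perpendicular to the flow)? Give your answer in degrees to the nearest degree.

To cancel the current, the upstream component of the ferry's velocity must equal the flow: 1.92 sin θ = 0.56.
sin θ = 0.56 / 1.92 = 0.2917.
θ = arcsin(0.2917) = 16.958°.

17°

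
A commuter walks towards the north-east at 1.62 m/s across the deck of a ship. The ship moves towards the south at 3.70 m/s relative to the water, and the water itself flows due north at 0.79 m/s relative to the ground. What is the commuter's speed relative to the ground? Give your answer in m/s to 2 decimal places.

2.10 m/s

In east/north components (m/s): commuter relative to ship = (1.146, 1.146); ship relative to water = (0.000, -3.700); water relative to ground = (0.000, 0.790).
Sum = (1.146, -1.764) m/s.
Speed = |(1.146, -1.764)| = 2.104 m/s.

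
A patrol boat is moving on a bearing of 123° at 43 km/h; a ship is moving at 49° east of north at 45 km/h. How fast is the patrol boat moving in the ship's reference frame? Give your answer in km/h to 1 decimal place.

Taking east as x and north as y: patrol boat velocity = (36.063, -23.419) km/h; ship velocity = (33.962, 29.523) km/h.
Velocity of patrol boat relative to ship = (36.063, -23.419) − (33.962, 29.523) = (2.101, -52.942) km/h.
Magnitude = |(2.101, -52.942)| = 52.984 km/h.

53.0 km/h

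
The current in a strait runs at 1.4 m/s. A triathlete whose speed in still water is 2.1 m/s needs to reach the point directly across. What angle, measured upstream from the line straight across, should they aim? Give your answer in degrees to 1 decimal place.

41.8°

To cancel the current, the upstream component of the triathlete's velocity must equal the flow: 2.1 sin θ = 1.4.
sin θ = 1.4 / 2.1 = 0.6667.
θ = arcsin(0.6667) = 41.810°.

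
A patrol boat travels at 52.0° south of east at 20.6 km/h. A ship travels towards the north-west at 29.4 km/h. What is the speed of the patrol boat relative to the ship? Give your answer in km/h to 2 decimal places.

Taking east as x and north as y: patrol boat velocity = (12.683, -16.233) km/h; ship velocity = (-20.789, 20.789) km/h.
Velocity of patrol boat relative to ship = (12.683, -16.233) − (-20.789, 20.789) = (33.472, -37.022) km/h.
Magnitude = |(33.472, -37.022)| = 49.910 km/h.

49.91 km/h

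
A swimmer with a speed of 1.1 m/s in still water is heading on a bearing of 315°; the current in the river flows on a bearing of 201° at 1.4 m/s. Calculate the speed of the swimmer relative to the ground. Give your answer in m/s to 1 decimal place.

1.4 m/s

Taking east as x and north as y: velocity relative to the water = (-0.778, 0.778) m/s; the water relative to ground = (-0.502, -1.307) m/s.
Velocity relative to ground = (-0.778, 0.778) + (-0.502, -1.307) = (-1.280, -0.529) m/s.
Speed = |(-1.280, -0.529)| = 1.385 m/s.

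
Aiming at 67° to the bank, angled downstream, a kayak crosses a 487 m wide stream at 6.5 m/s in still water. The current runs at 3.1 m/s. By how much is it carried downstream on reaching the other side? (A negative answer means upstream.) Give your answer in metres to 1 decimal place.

Perpendicular speed = 5.983 m/s; crossing time = 487 / 5.983 = 81.393 s.
Net downstream speed = 5.640 m/s.
Drift = 5.640 × 81.393 = 459.039 m (downstream).

459.0 m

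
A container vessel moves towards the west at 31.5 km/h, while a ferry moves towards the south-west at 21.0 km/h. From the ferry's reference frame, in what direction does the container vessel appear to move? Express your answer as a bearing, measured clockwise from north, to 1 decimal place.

311.7°

Taking east as x and north as y: container vessel velocity = (-31.500, 0.000) km/h; ferry velocity = (-14.849, -14.849) km/h.
Velocity of container vessel relative to ferry = (-31.500, 0.000) − (-14.849, -14.849) = (-16.651, 14.849) km/h.
Bearing = atan2(-16.65, 14.85) = 311.73° clockwise from north.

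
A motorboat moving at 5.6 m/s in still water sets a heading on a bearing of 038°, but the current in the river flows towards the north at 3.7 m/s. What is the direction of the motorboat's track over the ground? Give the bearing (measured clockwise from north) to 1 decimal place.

Taking east as x and north as y: velocity relative to the water = (3.448, 4.413) m/s; the water relative to ground = (0.000, 3.700) m/s.
Velocity relative to ground = (3.448, 4.413) + (0.000, 3.700) = (3.448, 8.113) m/s.
Bearing = atan2(3.45, 8.11) = 23.02° clockwise from north.

023.0°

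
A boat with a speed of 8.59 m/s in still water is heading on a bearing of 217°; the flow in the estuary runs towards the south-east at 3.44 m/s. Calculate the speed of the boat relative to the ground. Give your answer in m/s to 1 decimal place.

Taking east as x and north as y: velocity relative to the water = (-5.170, -6.860) m/s; the water relative to ground = (2.432, -2.432) m/s.
Velocity relative to ground = (-5.170, -6.860) + (2.432, -2.432) = (-2.737, -9.293) m/s.
Speed = |(-2.737, -9.293)| = 9.687 m/s.

9.7 m/s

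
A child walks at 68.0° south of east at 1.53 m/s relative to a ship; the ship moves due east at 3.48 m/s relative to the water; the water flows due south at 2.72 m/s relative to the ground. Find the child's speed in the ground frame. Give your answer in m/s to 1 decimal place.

In east/north components (m/s): child relative to ship = (0.573, -1.419); ship relative to water = (3.480, 0.000); water relative to ground = (0.000, -2.720).
Sum = (4.053, -4.139) m/s.
Speed = |(4.053, -4.139)| = 5.793 m/s.

5.8 m/s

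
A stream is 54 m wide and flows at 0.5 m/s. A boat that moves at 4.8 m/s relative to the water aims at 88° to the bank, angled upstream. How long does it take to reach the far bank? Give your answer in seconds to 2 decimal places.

The component of the boat's velocity perpendicular to the bank is 4.8 × sin 88° = 4.797 m/s.
The current is parallel to the bank, so it does not affect the crossing time.
Time = 54 / 4.797 = 11.257 s.

11.26 s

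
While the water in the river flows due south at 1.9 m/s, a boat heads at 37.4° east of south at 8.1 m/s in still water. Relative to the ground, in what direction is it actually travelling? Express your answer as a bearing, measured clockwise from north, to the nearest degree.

Taking east as x and north as y: velocity relative to the water = (4.920, -6.435) m/s; the water relative to ground = (0.000, -1.900) m/s.
Velocity relative to ground = (4.920, -6.435) + (0.000, -1.900) = (4.920, -8.335) m/s.
Bearing = atan2(4.92, -8.33) = 149.45° clockwise from north.

149°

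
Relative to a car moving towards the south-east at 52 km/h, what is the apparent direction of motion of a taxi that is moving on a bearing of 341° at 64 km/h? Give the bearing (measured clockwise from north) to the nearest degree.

329°

Taking east as x and north as y: taxi velocity = (-20.836, 60.513) km/h; car velocity = (36.770, -36.770) km/h.
Velocity of taxi relative to car = (-20.836, 60.513) − (36.770, -36.770) = (-57.606, 97.283) km/h.
Bearing = atan2(-57.61, 97.28) = 329.37° clockwise from north.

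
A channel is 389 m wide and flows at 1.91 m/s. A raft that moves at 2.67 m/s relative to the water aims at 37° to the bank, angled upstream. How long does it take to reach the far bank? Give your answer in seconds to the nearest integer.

The component of the raft's velocity perpendicular to the bank is 2.67 × sin 37° = 1.607 m/s.
Only the cross-stream component determines the crossing time; the current contributes nothing perpendicular to the bank.
Time = 389 / 1.607 = 242.089 s.

242 s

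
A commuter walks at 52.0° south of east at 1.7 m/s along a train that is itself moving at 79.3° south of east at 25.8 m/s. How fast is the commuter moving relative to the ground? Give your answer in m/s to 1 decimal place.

27.3 m/s

Taking east as x and north as y: train velocity = (4.790, -25.351) m/s; commuter velocity relative to train = (1.047, -1.340) m/s.
Velocity relative to ground = (4.790, -25.351) + (1.047, -1.340) = (5.837, -26.691) m/s.
Speed = |(5.837, -26.691)| = 27.322 m/s.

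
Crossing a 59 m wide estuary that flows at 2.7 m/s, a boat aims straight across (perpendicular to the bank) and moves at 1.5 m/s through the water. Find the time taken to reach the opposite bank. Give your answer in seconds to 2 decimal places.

39.33 s

The component of the boat's velocity perpendicular to the bank is 1.5 m/s.
Only the cross-stream component determines the crossing time; the current contributes nothing perpendicular to the bank.
Time = 59 / 1.500 = 39.333 s.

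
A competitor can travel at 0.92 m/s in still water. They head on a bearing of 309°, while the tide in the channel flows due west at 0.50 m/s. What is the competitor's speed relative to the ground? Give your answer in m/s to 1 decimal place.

1.3 m/s

Taking east as x and north as y: velocity relative to the water = (-0.715, 0.579) m/s; the water relative to ground = (-0.500, 0.000) m/s.
Velocity relative to ground = (-0.715, 0.579) + (-0.500, 0.000) = (-1.215, 0.579) m/s.
Speed = |(-1.215, 0.579)| = 1.346 m/s.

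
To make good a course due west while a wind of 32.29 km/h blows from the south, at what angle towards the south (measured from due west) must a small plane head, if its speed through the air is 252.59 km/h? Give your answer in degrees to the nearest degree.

The wind pushes perpendicular to the desired track; the heading must have a component into the wind equal to 32.29 km/h: 252.59 sin θ = 32.29.
sin θ = 0.1278, so θ = 7.345°.

7°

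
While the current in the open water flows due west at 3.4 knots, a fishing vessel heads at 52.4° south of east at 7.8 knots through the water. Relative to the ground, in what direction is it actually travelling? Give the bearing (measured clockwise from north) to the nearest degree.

168°

Taking east as x and north as y: velocity relative to the water = (4.759, -6.180) knots; the water relative to ground = (-3.400, 0.000) knots.
Velocity relative to ground = (4.759, -6.180) + (-3.400, 0.000) = (1.359, -6.180) knots.
Bearing = atan2(1.36, -6.18) = 167.60° clockwise from north.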